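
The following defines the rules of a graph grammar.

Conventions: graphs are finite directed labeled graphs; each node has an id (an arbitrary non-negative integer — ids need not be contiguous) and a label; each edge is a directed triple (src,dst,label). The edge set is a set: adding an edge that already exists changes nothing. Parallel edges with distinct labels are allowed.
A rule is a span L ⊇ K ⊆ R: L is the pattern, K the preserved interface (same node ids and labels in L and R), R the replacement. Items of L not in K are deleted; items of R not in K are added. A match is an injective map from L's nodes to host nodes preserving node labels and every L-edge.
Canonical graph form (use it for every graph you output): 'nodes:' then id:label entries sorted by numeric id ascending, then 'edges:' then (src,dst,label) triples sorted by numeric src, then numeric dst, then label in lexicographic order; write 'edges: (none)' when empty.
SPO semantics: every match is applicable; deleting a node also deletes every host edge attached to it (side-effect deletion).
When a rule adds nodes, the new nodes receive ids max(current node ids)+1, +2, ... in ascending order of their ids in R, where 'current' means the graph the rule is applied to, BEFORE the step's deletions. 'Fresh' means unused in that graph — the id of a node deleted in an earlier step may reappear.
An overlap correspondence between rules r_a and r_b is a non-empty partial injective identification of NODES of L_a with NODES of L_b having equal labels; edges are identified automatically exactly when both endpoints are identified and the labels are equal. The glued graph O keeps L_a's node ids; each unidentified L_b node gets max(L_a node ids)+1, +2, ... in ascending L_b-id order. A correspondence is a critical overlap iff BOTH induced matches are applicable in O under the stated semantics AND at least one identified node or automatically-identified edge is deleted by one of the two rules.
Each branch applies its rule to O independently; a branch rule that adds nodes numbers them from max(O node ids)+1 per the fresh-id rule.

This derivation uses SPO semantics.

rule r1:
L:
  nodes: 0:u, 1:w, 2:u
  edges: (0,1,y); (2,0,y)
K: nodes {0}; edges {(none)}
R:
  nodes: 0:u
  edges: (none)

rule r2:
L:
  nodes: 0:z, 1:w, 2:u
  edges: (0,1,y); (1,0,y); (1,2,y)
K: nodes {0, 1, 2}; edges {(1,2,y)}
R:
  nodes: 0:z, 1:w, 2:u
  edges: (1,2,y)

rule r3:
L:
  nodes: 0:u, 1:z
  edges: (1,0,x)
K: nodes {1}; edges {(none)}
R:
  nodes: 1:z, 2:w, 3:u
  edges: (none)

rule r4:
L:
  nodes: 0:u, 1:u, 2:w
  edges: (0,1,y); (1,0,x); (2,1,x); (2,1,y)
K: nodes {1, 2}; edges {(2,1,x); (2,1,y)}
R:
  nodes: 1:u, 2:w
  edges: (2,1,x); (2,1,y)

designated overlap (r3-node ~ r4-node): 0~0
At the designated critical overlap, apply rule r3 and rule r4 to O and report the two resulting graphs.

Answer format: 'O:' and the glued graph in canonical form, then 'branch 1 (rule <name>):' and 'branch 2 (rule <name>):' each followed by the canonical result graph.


O:
nodes: 0:u, 1:z, 2:u, 3:w
edges: (0,2,y); (1,0,x); (2,0,x); (3,2,x); (3,2,y)
branch 1 (rule r3):
nodes: 1:z, 2:u, 3:w, 4:w, 5:u
edges: (3,2,x); (3,2,y)
branch 2 (rule r4):
nodes: 1:z, 2:u, 3:w
edges: (3,2,x); (3,2,y)


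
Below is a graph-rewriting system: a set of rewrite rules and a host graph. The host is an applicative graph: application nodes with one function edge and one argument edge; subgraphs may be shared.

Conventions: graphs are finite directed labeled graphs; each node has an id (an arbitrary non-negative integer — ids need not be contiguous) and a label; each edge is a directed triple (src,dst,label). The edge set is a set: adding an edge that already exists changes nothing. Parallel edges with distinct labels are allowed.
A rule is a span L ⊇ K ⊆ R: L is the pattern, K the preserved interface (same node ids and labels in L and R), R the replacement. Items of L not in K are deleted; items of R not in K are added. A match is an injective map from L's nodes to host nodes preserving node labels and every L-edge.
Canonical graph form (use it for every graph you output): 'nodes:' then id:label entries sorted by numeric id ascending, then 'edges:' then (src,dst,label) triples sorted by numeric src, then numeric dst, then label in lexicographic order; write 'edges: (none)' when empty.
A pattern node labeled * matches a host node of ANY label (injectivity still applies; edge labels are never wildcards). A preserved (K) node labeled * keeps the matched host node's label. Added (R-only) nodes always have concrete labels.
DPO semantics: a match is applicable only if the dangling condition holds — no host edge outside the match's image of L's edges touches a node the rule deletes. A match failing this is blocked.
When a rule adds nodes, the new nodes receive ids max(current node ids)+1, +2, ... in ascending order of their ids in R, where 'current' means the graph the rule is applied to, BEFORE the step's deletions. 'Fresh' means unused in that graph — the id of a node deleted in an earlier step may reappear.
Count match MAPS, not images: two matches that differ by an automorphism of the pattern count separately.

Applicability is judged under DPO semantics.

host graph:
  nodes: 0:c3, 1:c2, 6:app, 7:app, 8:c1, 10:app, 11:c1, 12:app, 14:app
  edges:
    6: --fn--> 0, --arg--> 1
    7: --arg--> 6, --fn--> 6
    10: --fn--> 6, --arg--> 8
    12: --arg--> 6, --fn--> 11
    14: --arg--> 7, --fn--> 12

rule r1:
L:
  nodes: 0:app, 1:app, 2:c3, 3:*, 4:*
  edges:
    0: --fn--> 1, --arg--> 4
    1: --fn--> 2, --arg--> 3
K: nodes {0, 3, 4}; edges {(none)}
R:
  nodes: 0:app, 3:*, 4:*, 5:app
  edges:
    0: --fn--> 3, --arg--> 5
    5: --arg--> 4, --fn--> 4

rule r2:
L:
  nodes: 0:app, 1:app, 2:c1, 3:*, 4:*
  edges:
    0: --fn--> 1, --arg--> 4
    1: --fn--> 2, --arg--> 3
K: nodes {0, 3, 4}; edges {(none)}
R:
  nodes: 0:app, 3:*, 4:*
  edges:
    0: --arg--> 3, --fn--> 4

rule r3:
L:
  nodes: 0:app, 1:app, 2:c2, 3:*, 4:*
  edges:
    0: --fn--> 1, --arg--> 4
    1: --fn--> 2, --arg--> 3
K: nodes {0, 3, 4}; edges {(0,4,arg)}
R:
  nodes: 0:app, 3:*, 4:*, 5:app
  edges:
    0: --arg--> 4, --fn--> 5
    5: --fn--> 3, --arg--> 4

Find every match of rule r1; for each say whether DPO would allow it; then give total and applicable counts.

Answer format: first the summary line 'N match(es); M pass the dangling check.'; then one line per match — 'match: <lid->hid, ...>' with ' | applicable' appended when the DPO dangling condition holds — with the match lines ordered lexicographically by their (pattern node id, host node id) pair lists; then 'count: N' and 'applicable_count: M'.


1 match(es); 0 pass the dangling check.
match: 0->10, 1->6, 2->0, 3->1, 4->8
count: 1
applicable_count: 0


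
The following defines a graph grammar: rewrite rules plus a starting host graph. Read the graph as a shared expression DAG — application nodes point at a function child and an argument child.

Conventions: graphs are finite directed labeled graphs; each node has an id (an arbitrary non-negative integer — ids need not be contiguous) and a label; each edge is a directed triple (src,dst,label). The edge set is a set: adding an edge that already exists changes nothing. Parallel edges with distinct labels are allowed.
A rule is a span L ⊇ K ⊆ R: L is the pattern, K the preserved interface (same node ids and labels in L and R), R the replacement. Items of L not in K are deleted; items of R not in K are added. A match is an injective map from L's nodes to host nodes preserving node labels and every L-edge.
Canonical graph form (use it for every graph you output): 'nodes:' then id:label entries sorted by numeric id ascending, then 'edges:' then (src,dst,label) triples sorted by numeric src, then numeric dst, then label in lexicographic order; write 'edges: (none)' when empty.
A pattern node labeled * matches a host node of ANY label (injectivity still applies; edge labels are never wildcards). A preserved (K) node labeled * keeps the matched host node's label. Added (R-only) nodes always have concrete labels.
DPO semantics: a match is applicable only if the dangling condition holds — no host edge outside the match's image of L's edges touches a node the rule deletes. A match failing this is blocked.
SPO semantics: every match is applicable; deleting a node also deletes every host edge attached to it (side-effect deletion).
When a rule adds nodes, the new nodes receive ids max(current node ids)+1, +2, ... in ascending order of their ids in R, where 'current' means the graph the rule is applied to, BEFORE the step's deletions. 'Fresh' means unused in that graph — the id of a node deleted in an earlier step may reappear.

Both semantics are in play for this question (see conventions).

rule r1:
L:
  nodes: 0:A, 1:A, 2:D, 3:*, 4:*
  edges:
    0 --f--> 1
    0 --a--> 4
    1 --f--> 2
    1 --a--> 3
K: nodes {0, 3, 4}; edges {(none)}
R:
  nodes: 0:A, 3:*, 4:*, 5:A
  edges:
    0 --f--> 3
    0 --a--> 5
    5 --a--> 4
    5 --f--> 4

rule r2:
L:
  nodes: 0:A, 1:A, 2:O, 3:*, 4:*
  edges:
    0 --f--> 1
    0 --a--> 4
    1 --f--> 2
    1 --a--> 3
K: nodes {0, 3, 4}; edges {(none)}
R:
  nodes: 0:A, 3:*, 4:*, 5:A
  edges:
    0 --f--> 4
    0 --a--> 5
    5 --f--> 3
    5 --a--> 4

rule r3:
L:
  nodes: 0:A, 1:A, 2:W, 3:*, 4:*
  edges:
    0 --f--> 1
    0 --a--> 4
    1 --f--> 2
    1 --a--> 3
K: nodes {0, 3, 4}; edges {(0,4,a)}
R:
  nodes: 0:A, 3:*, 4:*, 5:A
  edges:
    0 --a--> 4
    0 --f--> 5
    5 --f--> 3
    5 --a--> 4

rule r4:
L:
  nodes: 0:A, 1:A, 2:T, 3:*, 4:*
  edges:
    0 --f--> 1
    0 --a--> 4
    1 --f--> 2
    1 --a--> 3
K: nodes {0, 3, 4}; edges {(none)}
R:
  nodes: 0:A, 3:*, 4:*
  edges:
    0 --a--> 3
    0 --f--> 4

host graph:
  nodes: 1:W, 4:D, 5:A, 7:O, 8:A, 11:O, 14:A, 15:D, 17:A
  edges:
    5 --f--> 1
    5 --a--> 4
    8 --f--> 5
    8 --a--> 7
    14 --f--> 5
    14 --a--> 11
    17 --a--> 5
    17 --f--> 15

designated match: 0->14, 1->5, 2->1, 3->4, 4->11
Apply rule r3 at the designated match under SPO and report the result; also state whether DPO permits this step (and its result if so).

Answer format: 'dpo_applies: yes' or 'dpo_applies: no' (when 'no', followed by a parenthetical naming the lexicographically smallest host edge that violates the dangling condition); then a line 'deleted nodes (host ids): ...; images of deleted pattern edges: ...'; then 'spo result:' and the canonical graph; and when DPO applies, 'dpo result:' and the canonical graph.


dpo_applies: no
(the rule deletes node 5, which keeps host edge (8,5,f) outside the match image — the dangling condition fails, DPO blocks; SPO proceeds and side-deletes such edges)
deleted nodes (host ids): 1, 5; images of deleted pattern edges: (5,1,f); (5,4,a); (14,5,f)
spo result:
nodes: 4:D, 7:O, 8:A, 11:O, 14:A, 15:D, 17:A, 18:A
edges: (8,7,a); (14,11,a); (14,18,f); (17,15,f); (18,4,f); (18,11,a)


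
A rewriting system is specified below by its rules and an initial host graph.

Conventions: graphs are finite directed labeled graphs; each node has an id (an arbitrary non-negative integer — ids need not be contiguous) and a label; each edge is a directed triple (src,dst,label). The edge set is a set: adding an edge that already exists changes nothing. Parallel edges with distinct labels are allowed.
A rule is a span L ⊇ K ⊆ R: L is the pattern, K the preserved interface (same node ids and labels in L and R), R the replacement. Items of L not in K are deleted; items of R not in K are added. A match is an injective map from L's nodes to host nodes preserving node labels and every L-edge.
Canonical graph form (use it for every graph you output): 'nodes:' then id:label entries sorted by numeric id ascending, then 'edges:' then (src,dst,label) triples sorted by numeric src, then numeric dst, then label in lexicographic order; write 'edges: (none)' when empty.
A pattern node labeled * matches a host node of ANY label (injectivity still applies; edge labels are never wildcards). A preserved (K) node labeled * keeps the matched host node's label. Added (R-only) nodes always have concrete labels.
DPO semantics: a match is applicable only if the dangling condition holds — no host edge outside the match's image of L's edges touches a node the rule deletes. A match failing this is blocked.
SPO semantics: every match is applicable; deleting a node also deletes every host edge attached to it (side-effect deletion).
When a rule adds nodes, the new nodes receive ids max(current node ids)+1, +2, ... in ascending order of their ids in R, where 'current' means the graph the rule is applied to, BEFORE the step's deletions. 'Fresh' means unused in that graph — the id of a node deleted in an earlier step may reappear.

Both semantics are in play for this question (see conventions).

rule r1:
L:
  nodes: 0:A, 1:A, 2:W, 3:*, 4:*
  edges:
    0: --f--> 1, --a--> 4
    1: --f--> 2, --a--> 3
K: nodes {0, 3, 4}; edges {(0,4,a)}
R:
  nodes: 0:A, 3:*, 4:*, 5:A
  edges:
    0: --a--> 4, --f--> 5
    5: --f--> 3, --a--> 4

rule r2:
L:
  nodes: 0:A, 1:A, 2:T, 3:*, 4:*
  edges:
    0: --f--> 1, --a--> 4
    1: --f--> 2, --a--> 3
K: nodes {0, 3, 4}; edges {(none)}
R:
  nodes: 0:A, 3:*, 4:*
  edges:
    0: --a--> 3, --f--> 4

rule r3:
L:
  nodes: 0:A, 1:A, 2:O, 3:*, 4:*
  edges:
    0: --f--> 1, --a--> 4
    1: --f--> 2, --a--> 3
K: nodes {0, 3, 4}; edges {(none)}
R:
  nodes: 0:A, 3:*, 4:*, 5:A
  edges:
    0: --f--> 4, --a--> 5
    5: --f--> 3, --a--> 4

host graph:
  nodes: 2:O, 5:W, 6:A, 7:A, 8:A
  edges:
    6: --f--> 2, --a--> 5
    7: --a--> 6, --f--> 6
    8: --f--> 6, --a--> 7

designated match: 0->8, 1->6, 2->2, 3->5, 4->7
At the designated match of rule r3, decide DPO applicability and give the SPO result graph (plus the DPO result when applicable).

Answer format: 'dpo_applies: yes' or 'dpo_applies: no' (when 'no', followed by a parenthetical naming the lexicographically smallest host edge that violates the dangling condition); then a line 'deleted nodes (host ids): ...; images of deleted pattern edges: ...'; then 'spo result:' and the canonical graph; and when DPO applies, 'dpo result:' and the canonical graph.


dpo_applies: no
(the rule deletes node 6, which keeps host edge (7,6,a) outside the match image — the dangling condition fails, DPO blocks; SPO proceeds and side-deletes such edges)
deleted nodes (host ids): 2, 6; images of deleted pattern edges: (6,2,f); (6,5,a); (8,6,f); (8,7,a)
spo result:
nodes: 5:W, 7:A, 8:A, 9:A
edges: (8,7,f); (8,9,a); (9,5,f); (9,7,a)


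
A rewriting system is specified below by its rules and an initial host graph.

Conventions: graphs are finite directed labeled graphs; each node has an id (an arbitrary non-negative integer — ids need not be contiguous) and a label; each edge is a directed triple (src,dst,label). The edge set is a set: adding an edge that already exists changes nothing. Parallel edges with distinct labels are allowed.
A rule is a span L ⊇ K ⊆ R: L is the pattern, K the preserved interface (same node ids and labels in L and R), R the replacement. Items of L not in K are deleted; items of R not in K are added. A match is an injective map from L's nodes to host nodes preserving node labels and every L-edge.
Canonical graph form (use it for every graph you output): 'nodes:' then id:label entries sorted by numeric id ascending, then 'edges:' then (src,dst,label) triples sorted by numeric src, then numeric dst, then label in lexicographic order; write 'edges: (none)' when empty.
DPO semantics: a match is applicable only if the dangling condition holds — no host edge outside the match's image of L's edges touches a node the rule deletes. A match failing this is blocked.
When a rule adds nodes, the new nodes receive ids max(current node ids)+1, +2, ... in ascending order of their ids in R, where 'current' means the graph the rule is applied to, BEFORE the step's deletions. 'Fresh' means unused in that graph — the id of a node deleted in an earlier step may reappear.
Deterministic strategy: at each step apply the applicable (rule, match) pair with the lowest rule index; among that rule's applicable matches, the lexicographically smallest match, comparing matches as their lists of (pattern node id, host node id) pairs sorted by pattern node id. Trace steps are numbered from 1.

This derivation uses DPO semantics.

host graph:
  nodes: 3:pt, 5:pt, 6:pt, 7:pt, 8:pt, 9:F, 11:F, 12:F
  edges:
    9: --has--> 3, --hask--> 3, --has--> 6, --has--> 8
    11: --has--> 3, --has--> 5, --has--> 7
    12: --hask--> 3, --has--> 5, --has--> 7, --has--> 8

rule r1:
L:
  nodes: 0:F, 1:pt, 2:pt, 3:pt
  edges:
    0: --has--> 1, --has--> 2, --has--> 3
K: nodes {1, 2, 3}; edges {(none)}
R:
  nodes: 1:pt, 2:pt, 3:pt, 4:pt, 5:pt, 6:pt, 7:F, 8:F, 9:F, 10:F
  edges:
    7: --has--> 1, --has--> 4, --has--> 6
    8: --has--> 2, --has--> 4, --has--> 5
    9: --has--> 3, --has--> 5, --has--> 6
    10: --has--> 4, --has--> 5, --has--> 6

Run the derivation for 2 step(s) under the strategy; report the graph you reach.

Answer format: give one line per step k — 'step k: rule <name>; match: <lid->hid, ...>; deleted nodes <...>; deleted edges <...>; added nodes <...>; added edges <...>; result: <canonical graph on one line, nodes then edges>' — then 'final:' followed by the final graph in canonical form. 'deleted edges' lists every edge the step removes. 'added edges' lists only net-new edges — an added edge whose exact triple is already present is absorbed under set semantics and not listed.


step 1: rule r1; match: 0->11, 1->3, 2->5, 3->7; deleted nodes 11; deleted edges (11,3,has); (11,5,has); (11,7,has); added nodes 13, 14, 15, 16, 17, 18, 19; added edges (16,3,has); (16,13,has); (16,15,has); (17,5,has); (17,13,has); (17,14,has); (18,7,has); (18,14,has); (18,15,has); (19,13,has); (19,14,has); (19,15,has); result: nodes: 3:pt, 5:pt, 6:pt, 7:pt, 8:pt, 9:F, 12:F, 13:pt, 14:pt, 15:pt, 16:F, 17:F, 18:F, 19:F edges: (9,3,has); (9,3,hask); (9,6,has); (9,8,has); (12,3,hask); (12,5,has); (12,7,has); (12,8,has); (16,3,has); (16,13,has); (16,15,has); (17,5,has); (17,13,has); (17,14,has); (18,7,has); (18,14,has); (18,15,has); (19,13,has); (19,14,has); (19,15,has)
step 2: rule r1; match: 0->16, 1->3, 2->13, 3->15; deleted nodes 16; deleted edges (16,3,has); (16,13,has); (16,15,has); added nodes 20, 21, 22, 23, 24, 25, 26; added edges (23,3,has); (23,20,has); (23,22,has); (24,13,has); (24,20,has); (24,21,has); (25,15,has); (25,21,has); (25,22,has); (26,20,has); (26,21,has); (26,22,has); result: nodes: 3:pt, 5:pt, 6:pt, 7:pt, 8:pt, 9:F, 12:F, 13:pt, 14:pt, 15:pt, 17:F, 18:F, 19:F, 20:pt, 21:pt, 22:pt, 23:F, 24:F, 25:F, 26:F edges: (9,3,has); (9,3,hask); (9,6,has); (9,8,has); (12,3,hask); (12,5,has); (12,7,has); (12,8,has); (17,5,has); (17,13,has); (17,14,has); (18,7,has); (18,14,has); (18,15,has); (19,13,has); (19,14,has); (19,15,has); (23,3,has); (23,20,has); (23,22,has); (24,13,has); (24,20,has); (24,21,has); (25,15,has); (25,21,has); (25,22,has); (26,20,has); (26,21,has); (26,22,has)
final:
nodes: 3:pt, 5:pt, 6:pt, 7:pt, 8:pt, 9:F, 12:F, 13:pt, 14:pt, 15:pt, 17:F, 18:F, 19:F, 20:pt, 21:pt, 22:pt, 23:F, 24:F, 25:F, 26:F
edges: (9,3,has); (9,3,hask); (9,6,has); (9,8,has); (12,3,hask); (12,5,has); (12,7,has); (12,8,has); (17,5,has); (17,13,has); (17,14,has); (18,7,has); (18,14,has); (18,15,has); (19,13,has); (19,14,has); (19,15,has); (23,3,has); (23,20,has); (23,22,has); (24,13,has); (24,20,has); (24,21,has); (25,15,has); (25,21,has); (25,22,has); (26,20,has); (26,21,has); (26,22,has)


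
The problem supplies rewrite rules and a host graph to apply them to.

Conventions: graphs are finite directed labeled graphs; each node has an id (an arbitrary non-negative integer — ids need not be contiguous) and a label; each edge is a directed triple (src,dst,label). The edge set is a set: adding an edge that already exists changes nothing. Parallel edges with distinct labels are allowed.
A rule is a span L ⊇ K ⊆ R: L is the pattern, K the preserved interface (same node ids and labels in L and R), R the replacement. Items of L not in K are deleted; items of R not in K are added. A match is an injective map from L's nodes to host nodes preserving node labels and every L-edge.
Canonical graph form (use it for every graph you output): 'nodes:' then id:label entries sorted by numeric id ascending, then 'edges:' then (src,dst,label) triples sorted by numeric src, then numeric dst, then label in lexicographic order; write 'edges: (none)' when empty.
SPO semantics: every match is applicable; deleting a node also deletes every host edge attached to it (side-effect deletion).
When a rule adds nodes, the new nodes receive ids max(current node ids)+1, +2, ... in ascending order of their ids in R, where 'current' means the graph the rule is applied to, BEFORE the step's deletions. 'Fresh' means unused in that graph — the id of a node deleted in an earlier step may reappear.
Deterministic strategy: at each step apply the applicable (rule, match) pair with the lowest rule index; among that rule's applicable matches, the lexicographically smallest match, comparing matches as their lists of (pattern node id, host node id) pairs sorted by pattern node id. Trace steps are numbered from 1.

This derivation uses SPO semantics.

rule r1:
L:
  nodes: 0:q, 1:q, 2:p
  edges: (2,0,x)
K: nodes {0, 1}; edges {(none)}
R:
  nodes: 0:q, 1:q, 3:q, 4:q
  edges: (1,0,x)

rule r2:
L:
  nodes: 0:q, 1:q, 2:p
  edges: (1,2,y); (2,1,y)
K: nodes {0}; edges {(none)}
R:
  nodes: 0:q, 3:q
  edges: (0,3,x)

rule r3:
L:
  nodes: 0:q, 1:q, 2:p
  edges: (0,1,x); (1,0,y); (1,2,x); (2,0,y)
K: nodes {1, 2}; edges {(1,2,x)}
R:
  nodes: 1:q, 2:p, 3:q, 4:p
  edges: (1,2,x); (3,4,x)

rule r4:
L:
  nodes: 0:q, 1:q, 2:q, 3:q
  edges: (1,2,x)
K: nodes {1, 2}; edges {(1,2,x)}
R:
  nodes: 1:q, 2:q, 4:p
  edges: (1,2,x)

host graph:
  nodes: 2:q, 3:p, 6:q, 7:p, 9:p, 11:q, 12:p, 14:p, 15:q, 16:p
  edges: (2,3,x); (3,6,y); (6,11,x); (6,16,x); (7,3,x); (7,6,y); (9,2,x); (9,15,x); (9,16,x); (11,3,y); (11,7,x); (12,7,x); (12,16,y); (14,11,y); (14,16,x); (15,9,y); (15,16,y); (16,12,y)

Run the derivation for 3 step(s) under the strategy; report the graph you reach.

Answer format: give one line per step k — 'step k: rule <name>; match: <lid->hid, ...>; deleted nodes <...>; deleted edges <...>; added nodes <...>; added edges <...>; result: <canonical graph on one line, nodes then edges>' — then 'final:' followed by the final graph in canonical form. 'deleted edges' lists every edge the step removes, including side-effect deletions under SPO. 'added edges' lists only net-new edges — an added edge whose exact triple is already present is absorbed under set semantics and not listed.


step 1: rule r1; match: 0->2, 1->6, 2->9; deleted nodes 9; deleted edges (9,2,x); (9,15,x); (9,16,x); (15,9,y); added nodes 17, 18; added edges (6,2,x); result: nodes: 2:q, 3:p, 6:q, 7:p, 11:q, 12:p, 14:p, 15:q, 16:p, 17:q, 18:q edges: (2,3,x); (3,6,y); (6,2,x); (6,11,x); (6,16,x); (7,3,x); (7,6,y); (11,3,y); (11,7,x); (12,7,x); (12,16,y); (14,11,y); (14,16,x); (15,16,y); (16,12,y)
step 2: rule r4; match: 0->2, 1->6, 2->11, 3->15; deleted nodes 2, 15; deleted edges (2,3,x); (6,2,x); (15,16,y); added nodes 19; added edges (none); result: nodes: 3:p, 6:q, 7:p, 11:q, 12:p, 14:p, 16:p, 17:q, 18:q, 19:p edges: (3,6,y); (6,11,x); (6,16,x); (7,3,x); (7,6,y); (11,3,y); (11,7,x); (12,7,x); (12,16,y); (14,11,y); (14,16,x); (16,12,y)
step 3: rule r4; match: 0->17, 1->6, 2->11, 3->18; deleted nodes 17, 18; deleted edges (none); added nodes 20; added edges (none); result: nodes: 3:p, 6:q, 7:p, 11:q, 12:p, 14:p, 16:p, 19:p, 20:p edges: (3,6,y); (6,11,x); (6,16,x); (7,3,x); (7,6,y); (11,3,y); (11,7,x); (12,7,x); (12,16,y); (14,11,y); (14,16,x); (16,12,y)
final:
nodes: 3:p, 6:q, 7:p, 11:q, 12:p, 14:p, 16:p, 19:p, 20:p
edges: (3,6,y); (6,11,x); (6,16,x); (7,3,x); (7,6,y); (11,3,y); (11,7,x); (12,7,x); (12,16,y); (14,11,y); (14,16,x); (16,12,y)


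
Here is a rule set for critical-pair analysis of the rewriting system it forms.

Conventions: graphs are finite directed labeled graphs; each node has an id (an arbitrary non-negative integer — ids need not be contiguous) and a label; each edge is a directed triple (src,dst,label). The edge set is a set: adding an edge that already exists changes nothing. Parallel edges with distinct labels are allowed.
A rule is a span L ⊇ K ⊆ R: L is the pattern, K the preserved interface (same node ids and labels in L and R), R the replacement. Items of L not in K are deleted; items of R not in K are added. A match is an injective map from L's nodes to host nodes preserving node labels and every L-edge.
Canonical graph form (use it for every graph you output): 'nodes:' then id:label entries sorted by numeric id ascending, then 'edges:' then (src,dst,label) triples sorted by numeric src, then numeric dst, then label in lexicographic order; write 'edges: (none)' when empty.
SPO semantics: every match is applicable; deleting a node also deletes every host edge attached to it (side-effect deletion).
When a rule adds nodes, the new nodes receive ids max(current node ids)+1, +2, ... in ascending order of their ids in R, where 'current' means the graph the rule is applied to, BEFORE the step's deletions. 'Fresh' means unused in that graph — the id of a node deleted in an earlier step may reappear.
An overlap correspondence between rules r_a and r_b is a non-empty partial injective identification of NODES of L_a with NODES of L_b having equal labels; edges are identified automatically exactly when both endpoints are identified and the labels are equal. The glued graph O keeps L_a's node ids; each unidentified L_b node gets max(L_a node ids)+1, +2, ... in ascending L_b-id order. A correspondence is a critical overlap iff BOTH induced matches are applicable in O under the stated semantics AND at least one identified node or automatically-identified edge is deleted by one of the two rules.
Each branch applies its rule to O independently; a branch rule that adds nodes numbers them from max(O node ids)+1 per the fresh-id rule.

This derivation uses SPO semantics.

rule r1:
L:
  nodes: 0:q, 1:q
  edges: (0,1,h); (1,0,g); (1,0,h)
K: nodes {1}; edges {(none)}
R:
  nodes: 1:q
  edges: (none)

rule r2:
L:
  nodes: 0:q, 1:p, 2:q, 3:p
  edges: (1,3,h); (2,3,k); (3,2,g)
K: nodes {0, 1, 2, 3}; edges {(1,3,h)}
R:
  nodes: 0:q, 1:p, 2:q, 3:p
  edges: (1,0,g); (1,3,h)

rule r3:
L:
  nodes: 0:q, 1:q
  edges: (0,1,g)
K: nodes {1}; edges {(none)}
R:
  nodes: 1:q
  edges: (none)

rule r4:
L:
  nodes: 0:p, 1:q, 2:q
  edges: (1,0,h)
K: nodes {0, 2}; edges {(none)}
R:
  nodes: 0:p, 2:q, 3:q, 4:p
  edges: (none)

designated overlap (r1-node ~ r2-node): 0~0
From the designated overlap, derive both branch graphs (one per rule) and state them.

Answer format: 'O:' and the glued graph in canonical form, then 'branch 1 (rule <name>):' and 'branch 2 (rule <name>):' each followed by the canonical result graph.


O:
nodes: 0:q, 1:q, 2:p, 3:q, 4:p
edges: (0,1,h); (1,0,g); (1,0,h); (2,4,h); (3,4,k); (4,3,g)
branch 1 (rule r1):
nodes: 1:q, 2:p, 3:q, 4:p
edges: (2,4,h); (3,4,k); (4,3,g)
branch 2 (rule r2):
nodes: 0:q, 1:q, 2:p, 3:q, 4:p
edges: (0,1,h); (1,0,g); (1,0,h); (2,0,g); (2,4,h)


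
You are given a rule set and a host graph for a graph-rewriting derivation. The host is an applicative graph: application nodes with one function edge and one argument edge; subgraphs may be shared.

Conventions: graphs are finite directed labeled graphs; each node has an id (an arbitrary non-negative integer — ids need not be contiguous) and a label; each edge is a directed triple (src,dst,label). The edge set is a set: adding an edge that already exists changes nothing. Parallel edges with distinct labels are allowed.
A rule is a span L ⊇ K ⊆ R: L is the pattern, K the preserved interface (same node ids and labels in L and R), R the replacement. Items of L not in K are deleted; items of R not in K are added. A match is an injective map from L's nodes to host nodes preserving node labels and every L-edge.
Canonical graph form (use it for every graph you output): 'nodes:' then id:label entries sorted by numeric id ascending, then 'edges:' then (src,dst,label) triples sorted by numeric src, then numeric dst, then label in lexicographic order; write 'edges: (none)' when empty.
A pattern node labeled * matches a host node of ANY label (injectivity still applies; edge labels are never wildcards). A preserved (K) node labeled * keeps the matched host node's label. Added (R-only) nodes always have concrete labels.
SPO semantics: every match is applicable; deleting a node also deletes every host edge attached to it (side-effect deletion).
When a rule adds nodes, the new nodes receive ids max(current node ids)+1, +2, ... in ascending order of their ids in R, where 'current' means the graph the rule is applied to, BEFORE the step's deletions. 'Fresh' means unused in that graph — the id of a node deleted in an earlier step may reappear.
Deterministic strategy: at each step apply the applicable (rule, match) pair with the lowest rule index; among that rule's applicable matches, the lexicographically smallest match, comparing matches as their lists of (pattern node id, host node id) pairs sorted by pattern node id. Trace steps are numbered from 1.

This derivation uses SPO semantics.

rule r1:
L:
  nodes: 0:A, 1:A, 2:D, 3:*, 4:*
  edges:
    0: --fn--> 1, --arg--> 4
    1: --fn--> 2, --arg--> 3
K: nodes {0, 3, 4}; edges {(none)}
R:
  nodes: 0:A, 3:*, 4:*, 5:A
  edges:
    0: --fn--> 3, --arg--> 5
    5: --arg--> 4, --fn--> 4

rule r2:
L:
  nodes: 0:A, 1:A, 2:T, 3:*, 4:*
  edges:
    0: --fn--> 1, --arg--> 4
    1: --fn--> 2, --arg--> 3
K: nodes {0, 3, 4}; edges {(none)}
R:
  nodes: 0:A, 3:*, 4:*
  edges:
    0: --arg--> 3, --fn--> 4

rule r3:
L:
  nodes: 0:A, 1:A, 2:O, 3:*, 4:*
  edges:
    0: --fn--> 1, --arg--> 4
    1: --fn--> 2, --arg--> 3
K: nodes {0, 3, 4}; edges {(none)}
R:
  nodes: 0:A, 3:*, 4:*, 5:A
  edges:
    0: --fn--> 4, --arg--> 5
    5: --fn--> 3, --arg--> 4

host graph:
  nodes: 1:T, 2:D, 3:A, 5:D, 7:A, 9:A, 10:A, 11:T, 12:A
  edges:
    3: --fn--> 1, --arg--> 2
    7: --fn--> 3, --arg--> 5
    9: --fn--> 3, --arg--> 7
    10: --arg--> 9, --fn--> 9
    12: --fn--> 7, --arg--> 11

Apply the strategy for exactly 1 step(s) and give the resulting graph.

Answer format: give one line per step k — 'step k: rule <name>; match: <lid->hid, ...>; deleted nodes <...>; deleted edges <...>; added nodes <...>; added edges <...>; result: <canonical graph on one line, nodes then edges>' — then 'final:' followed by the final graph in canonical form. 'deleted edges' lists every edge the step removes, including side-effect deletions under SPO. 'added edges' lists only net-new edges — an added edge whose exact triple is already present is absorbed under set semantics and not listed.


step 1: rule r2; match: 0->7, 1->3, 2->1, 3->2, 4->5; deleted nodes 1, 3; deleted edges (3,1,fn); (3,2,arg); (7,3,fn); (7,5,arg); (9,3,fn); added nodes (none); added edges (7,2,arg); (7,5,fn); result: nodes: 2:D, 5:D, 7:A, 9:A, 10:A, 11:T, 12:A edges: (7,2,arg); (7,5,fn); (9,7,arg); (10,9,arg); (10,9,fn); (12,7,fn); (12,11,arg)
final:
nodes: 2:D, 5:D, 7:A, 9:A, 10:A, 11:T, 12:A
edges: (7,2,arg); (7,5,fn); (9,7,arg); (10,9,arg); (10,9,fn); (12,7,fn); (12,11,arg)


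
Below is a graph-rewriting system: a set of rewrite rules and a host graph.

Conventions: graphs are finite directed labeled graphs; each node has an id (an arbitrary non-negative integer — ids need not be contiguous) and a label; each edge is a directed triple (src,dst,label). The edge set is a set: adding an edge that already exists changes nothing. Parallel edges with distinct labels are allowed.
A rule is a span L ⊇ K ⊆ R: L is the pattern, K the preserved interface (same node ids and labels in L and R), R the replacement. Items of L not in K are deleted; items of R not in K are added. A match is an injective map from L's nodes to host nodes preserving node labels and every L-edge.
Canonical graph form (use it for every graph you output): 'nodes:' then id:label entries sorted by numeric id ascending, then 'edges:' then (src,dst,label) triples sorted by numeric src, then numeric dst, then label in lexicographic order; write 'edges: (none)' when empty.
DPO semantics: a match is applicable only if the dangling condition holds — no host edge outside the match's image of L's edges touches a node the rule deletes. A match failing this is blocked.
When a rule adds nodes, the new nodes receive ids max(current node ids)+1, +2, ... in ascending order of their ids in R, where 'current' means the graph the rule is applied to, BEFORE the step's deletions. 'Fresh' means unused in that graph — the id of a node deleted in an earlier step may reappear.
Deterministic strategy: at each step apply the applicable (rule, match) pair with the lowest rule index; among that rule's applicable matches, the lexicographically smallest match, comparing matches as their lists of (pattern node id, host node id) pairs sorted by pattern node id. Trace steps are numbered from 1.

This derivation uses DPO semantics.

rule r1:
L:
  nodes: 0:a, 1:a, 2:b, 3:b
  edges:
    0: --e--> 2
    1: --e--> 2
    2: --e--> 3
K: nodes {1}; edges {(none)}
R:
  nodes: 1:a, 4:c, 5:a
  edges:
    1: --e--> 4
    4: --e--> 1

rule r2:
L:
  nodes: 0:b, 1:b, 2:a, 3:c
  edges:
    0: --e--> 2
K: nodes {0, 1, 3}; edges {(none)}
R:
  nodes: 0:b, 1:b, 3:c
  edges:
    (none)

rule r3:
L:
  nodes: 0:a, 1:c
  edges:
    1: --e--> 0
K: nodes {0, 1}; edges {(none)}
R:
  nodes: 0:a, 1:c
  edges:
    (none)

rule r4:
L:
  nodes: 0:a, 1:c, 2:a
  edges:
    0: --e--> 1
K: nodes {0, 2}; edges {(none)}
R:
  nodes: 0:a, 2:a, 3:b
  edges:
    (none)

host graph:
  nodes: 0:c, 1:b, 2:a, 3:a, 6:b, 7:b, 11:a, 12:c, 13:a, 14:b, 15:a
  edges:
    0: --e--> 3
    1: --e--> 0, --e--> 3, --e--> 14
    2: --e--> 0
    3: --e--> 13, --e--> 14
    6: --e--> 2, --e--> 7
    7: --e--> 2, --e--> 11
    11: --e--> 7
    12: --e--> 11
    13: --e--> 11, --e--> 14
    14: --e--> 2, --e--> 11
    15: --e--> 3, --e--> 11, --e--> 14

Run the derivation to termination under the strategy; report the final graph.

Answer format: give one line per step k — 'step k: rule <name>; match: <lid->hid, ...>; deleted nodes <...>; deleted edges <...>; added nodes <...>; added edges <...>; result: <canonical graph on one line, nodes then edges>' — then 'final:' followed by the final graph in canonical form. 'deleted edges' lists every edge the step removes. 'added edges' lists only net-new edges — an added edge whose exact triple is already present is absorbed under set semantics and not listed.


step 1: rule r3; match: 0->3, 1->0; deleted nodes (none); deleted edges (0,3,e); added nodes (none); added edges (none); result: nodes: 0:c, 1:b, 2:a, 3:a, 6:b, 7:b, 11:a, 12:c, 13:a, 14:b, 15:a edges: (1,0,e); (1,3,e); (1,14,e); (2,0,e); (3,13,e); (3,14,e); (6,2,e); (6,7,e); (7,2,e); (7,11,e); (11,7,e); (12,11,e); (13,11,e); (13,14,e); (14,2,e); (14,11,e); (15,3,e); (15,11,e); (15,14,e)
step 2: rule r3; match: 0->11, 1->12; deleted nodes (none); deleted edges (12,11,e); added nodes (none); added edges (none); result: nodes: 0:c, 1:b, 2:a, 3:a, 6:b, 7:b, 11:a, 12:c, 13:a, 14:b, 15:a edges: (1,0,e); (1,3,e); (1,14,e); (2,0,e); (3,13,e); (3,14,e); (6,2,e); (6,7,e); (7,2,e); (7,11,e); (11,7,e); (13,11,e); (13,14,e); (14,2,e); (14,11,e); (15,3,e); (15,11,e); (15,14,e)
final:
nodes: 0:c, 1:b, 2:a, 3:a, 6:b, 7:b, 11:a, 12:c, 13:a, 14:b, 15:a
edges: (1,0,e); (1,3,e); (1,14,e); (2,0,e); (3,13,e); (3,14,e); (6,2,e); (6,7,e); (7,2,e); (7,11,e); (11,7,e); (13,11,e); (13,14,e); (14,2,e); (14,11,e); (15,3,e); (15,11,e); (15,14,e)


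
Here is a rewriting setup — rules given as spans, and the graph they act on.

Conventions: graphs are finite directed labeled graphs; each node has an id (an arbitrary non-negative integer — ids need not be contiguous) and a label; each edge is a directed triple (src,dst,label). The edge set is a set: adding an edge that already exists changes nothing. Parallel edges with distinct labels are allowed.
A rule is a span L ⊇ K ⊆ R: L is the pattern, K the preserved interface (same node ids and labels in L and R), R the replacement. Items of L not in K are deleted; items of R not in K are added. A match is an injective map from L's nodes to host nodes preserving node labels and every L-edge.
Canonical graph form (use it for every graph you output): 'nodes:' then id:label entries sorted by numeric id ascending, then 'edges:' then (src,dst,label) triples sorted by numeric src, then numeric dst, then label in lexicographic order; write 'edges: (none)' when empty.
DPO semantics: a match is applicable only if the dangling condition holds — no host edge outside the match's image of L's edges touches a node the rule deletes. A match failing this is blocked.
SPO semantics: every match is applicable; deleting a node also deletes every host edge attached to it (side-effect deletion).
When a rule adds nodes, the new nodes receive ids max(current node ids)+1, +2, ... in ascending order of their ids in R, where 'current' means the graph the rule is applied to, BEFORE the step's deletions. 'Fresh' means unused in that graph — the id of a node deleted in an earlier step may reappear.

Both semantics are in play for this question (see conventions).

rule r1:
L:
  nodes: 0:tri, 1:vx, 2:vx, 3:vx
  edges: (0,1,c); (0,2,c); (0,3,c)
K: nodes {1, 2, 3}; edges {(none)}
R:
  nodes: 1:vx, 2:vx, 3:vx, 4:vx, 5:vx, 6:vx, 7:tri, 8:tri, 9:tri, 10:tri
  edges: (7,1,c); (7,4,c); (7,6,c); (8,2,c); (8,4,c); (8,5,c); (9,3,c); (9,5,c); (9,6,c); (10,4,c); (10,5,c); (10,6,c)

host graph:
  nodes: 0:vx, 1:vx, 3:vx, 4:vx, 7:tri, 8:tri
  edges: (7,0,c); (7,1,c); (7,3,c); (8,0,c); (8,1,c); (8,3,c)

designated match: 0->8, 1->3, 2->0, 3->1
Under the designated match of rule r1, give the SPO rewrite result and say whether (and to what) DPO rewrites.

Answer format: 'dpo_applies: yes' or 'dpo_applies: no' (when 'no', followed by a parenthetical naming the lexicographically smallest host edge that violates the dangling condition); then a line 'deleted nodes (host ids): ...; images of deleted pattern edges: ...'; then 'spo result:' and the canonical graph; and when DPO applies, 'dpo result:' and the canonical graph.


dpo_applies: yes
deleted nodes (host ids): 8; images of deleted pattern edges: (8,0,c); (8,1,c); (8,3,c)
spo result:
nodes: 0:vx, 1:vx, 3:vx, 4:vx, 7:tri, 9:vx, 10:vx, 11:vx, 12:tri, 13:tri, 14:tri, 15:tri
edges: (7,0,c); (7,1,c); (7,3,c); (12,3,c); (12,9,c); (12,11,c); (13,0,c); (13,9,c); (13,10,c); (14,1,c); (14,10,c); (14,11,c); (15,9,c); (15,10,c); (15,11,c)
dpo result:
nodes: 0:vx, 1:vx, 3:vx, 4:vx, 7:tri, 9:vx, 10:vx, 11:vx, 12:tri, 13:tri, 14:tri, 15:tri
edges: (7,0,c); (7,1,c); (7,3,c); (12,3,c); (12,9,c); (12,11,c); (13,0,c); (13,9,c); (13,10,c); (14,1,c); (14,10,c); (14,11,c); (15,9,c); (15,10,c); (15,11,c)


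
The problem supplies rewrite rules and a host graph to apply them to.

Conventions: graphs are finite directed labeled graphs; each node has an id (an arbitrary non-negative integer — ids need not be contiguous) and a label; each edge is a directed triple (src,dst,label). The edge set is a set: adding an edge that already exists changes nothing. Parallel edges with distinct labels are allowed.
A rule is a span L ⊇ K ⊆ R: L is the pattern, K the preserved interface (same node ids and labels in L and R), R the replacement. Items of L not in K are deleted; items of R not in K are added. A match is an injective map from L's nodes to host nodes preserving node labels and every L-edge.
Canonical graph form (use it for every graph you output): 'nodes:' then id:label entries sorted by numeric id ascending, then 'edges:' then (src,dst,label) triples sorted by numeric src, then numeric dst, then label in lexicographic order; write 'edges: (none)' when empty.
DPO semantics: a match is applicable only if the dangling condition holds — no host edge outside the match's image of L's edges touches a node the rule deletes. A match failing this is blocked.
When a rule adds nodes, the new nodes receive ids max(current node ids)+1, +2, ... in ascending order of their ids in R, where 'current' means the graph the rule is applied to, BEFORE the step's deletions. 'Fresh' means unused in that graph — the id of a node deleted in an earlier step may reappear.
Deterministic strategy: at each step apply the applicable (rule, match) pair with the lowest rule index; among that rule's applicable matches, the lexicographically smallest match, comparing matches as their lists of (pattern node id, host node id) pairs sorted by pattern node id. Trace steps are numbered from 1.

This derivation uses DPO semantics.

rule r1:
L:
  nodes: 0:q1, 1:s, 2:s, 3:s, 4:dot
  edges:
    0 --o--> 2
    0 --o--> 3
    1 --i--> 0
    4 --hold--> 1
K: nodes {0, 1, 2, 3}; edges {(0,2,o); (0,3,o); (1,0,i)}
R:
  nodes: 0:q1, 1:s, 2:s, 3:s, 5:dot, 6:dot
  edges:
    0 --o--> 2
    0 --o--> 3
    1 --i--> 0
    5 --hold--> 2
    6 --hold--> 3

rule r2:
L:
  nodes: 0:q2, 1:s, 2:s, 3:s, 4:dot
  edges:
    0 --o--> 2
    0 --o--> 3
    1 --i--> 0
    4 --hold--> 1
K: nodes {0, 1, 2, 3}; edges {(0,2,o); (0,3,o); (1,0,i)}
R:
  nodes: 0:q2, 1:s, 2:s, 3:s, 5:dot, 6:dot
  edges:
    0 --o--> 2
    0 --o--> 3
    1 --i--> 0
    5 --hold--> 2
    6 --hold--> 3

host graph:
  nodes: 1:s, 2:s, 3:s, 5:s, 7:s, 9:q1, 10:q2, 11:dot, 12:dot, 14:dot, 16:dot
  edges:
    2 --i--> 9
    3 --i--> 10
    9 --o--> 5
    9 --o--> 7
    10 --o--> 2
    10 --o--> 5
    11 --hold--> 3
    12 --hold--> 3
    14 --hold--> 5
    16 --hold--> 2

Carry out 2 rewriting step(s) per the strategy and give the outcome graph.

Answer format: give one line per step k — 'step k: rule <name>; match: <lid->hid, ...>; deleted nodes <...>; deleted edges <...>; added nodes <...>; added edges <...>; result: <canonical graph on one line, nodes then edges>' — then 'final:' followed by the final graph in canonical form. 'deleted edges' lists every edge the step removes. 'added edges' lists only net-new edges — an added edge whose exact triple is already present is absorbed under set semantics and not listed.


step 1: rule r1; match: 0->9, 1->2, 2->5, 3->7, 4->16; deleted nodes 16; deleted edges (16,2,hold); added nodes 17, 18; added edges (17,5,hold); (18,7,hold); result: nodes: 1:s, 2:s, 3:s, 5:s, 7:s, 9:q1, 10:q2, 11:dot, 12:dot, 14:dot, 17:dot, 18:dot edges: (2,9,i); (3,10,i); (9,5,o); (9,7,o); (10,2,o); (10,5,o); (11,3,hold); (12,3,hold); (14,5,hold); (17,5,hold); (18,7,hold)
step 2: rule r2; match: 0->10, 1->3, 2->2, 3->5, 4->11; deleted nodes 11; deleted edges (11,3,hold); added nodes 19, 20; added edges (19,2,hold); (20,5,hold); result: nodes: 1:s, 2:s, 3:s, 5:s, 7:s, 9:q1, 10:q2, 12:dot, 14:dot, 17:dot, 18:dot, 19:dot, 20:dot edges: (2,9,i); (3,10,i); (9,5,o); (9,7,o); (10,2,o); (10,5,o); (12,3,hold); (14,5,hold); (17,5,hold); (18,7,hold); (19,2,hold); (20,5,hold)
final:
nodes: 1:s, 2:s, 3:s, 5:s, 7:s, 9:q1, 10:q2, 12:dot, 14:dot, 17:dot, 18:dot, 19:dot, 20:dot
edges: (2,9,i); (3,10,i); (9,5,o); (9,7,o); (10,2,o); (10,5,o); (12,3,hold); (14,5,hold); (17,5,hold); (18,7,hold); (19,2,hold); (20,5,hold)
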